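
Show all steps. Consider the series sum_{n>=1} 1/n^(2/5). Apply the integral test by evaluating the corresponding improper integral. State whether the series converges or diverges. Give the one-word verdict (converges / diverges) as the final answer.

Let f(x) = x^(-2/5). Then f is positive, continuous, and decreasing on [1, infinity), so the integral test applies.
Compute the improper integral int_{1}^infinity f(x) dx:
  antiderivative F(x) = 5*x^(3/5)/3.
  As x -> infinity, F(x) -> infinity (since p = 2/5 < 1).
  So the integral diverges. By the integral test, the series diverges.

diverges


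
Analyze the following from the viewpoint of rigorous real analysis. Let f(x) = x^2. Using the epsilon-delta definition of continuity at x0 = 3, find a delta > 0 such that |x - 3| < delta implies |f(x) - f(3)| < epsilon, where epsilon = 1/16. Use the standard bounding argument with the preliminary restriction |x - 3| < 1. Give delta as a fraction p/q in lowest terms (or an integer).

Factor: |x^2 - (3)^2| = |x - 3| * |x + 3|.
Impose |x - 3| < 1 first. Then |x + 3| = |(x - 3) + 2*(3)| <= |x - 3| + 2*|3| < 1 + 6 = 7.
So |x^2 - (3)^2| < delta * 7.
We need delta * 7 <= 1/16, i.e. delta <= 1/16/7 = 1/112.
Since 1/112 < 1, this is tighter than 1; take delta = 1/112.
So delta = 1/112 works.

1/112


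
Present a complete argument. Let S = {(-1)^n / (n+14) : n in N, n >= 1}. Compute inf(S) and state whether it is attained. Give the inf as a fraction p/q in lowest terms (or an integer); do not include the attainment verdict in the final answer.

Analysis:
- Values: -1/15, 1/16, -1/17, 1/18, -1/19, ...
- Positive terms (even n): 1/(2+14), 1/(4+14), ... decreasing -> max = 1/16 (n=2).
- Negative terms (odd n): -1/(1+14), -1/(3+14), ... increasing -> min = -1/15 (n=1).
- So sup = 1/16 (attained at n=2); inf = -1/15 (attained at n=1).
Conclusion: inf(S) = -1/15, attained in S.

-1/15


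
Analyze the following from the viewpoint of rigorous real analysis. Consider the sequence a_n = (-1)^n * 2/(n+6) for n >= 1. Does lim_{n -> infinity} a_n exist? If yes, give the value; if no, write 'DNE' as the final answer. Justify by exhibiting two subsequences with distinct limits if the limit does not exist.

Examine the behaviour of a_n along subsequences.
Even-n subsequence a_{2k} = 2/(2k+6) -> 0. Odd-n subsequence a_{2k+1} = -2/(2k+7) -> 0. Both tend to 0, which suggests the limit is 0; verify directly.
|a_n - 0| = 2/(n+6) < 2/n for every n >= 1.
Given epsilon > 0, choose a positive integer N > 2/epsilon. Then for all n >= N, |a_n| < 2/n <= 2/N < epsilon.
So by the definition of the limit, lim a_n exists and equals 0.

0


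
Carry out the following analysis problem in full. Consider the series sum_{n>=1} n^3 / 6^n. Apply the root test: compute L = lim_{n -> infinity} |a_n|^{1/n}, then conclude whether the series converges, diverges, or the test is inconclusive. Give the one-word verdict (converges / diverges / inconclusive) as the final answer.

Let a_n denote the general term. Form |a_n|^(1/n) and simplify:
|a_n|^(1/n) = n^(3/n)/6
Take the limit as n -> infinity: L = 1/6.
Since L = 1/6 < 1, the root test implies convergence.

converges


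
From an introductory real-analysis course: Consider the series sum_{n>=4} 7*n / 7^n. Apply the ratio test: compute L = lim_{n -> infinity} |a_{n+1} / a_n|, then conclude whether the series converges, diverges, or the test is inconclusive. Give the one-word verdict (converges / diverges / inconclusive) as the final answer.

Let a_n denote the general term. Form the ratio a_{n+1}/a_n and simplify:
a_{n+1}/a_n = (n + 1)/(7*n)
Take the limit as n -> infinity: L = 1/7.
Since L = 1/7 < 1, the ratio test implies the series converges.

converges


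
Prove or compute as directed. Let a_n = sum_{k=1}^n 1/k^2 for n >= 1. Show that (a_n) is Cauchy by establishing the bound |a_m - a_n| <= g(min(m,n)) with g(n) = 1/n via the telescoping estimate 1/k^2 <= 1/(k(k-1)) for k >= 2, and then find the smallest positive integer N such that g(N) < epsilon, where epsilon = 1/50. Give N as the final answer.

For m > n >= 1: |a_m - a_n| = sum_{k=n+1}^m 1/k^2.
Use 1/k^2 <= 1/(k(k-1)) = 1/(k-1) - 1/k for k >= 2:
sum_{k=n+1}^m 1/k^2 <= sum_{k=n+1}^m (1/(k-1) - 1/k) = 1/n - 1/m <= 1/n.
By symmetry the same bound holds with n,m swapped, so |a_m - a_n| <= 1/min(m,n) = g(min(m,n)). Since g(n) -> 0, (a_n) is Cauchy.
Now solve g(N) < 1/50: 1/N < 1/50 <=> N > 1/(1/50) = 50.
The smallest integer strictly greater than 50 is N = 51.
Check: g(51) = 1/51 < 1/50; g(50) = 1/50 >= 1/50. So N = 51.

51


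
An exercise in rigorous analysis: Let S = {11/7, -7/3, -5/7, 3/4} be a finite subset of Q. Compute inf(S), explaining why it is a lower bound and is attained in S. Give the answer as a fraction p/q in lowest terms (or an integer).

S is finite, so inf(S) = min(S).
Sorted increasing:
-7/3, -5/7, 3/4, 11/7
The extremum is -7/3.
For every x in S, x >= -7/3. And -7/3 is in S, so it is attained.
Therefore inf(S) = -7/3.

-7/3


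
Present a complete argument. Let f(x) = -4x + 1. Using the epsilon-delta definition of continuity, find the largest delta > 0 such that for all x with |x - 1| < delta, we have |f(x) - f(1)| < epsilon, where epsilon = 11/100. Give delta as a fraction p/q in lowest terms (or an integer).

We compute f(1) = -4*(1) + 1 = -3.
|f(x) - f(1)| = |-4x + 1 - (-3)| = |-4(x - 1)| = 4|x - 1|.
We need 4|x - 1| < 11/100, i.e. |x - 1| < 11/100 / 4 = 11/400.
So any delta <= 11/400 works. Conversely, if delta > 11/400, then x = 1 + 11/400 satisfies |x - 1| = 11/400 < delta but |f(x) - f(1)| = 4 * 11/400 = 11/100, which is not < 11/100; so no larger delta works.
Hence the largest such delta is 11/400.

11/400


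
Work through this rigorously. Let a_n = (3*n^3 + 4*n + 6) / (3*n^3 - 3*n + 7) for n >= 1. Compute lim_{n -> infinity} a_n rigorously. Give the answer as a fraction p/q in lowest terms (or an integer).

Divide numerator and denominator by n^3, the highest power:
numerator / n^3 = 3 + 4/n^2 + 6/n^3
denominator / n^3 = 3 - 3/n^2 + 7/n^3
As n -> infinity, all terms of the form c/n^k (k >= 1) tend to 0.
So numerator / n^3 -> 3 and denominator / n^3 -> 3.
Therefore lim a_n = 1.

1


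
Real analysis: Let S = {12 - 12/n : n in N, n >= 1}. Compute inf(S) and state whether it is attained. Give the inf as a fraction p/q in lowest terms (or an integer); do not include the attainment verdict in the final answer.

Analysis:
- Values: 0, 6, 8, 9, ... strictly increasing.
- Minimum is 0 (n=1); inf = 0 (attained).
- 12 - 12/n -> 12 from below; sup = 12, not attained.
Conclusion: inf(S) = 0, attained in S.

0


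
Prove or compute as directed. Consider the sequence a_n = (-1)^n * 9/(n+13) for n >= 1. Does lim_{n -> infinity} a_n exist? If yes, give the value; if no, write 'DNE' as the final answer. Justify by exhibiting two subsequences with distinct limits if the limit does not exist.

Examine the behaviour of a_n along subsequences.
Even-n subsequence a_{2k} = 9/(2k+13) -> 0. Odd-n subsequence a_{2k+1} = -9/(2k+14) -> 0. Both tend to 0, which suggests the limit is 0; verify directly.
|a_n - 0| = 9/(n+13) < 9/n for every n >= 1.
Given epsilon > 0, choose a positive integer N > 9/epsilon. Then for all n >= N, |a_n| < 9/n <= 9/N < epsilon.
So by the definition of the limit, lim a_n exists and equals 0.

0


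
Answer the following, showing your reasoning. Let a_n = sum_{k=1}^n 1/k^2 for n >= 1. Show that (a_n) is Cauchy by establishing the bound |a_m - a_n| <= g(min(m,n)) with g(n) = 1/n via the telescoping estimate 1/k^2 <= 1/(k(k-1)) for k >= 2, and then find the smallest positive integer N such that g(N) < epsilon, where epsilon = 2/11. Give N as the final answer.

For m > n >= 1: |a_m - a_n| = sum_{k=n+1}^m 1/k^2.
Use 1/k^2 <= 1/(k(k-1)) = 1/(k-1) - 1/k for k >= 2:
sum_{k=n+1}^m 1/k^2 <= sum_{k=n+1}^m (1/(k-1) - 1/k) = 1/n - 1/m <= 1/n.
By symmetry the same bound holds with n,m swapped, so |a_m - a_n| <= 1/min(m,n) = g(min(m,n)). Since g(n) -> 0, (a_n) is Cauchy.
Now solve g(N) < 2/11: 1/N < 2/11 <=> N > 1/(2/11) = 11/2.
The smallest integer strictly greater than 11/2 is N = 6.
Check: g(6) = 1/6 < 2/11; g(5) = 1/5 >= 2/11. So N = 6.

6


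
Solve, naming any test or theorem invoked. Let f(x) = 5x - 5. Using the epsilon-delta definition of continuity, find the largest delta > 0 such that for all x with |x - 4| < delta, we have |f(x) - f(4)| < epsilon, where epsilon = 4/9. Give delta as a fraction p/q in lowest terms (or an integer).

We compute f(4) = 5*(4) - 5 = 15.
|f(x) - f(4)| = |5x - 5 - (15)| = |5(x - 4)| = 5|x - 4|.
We need 5|x - 4| < 4/9, i.e. |x - 4| < 4/9 / 5 = 4/45.
So any delta <= 4/45 works. Conversely, if delta > 4/45, then x = 4 + 4/45 satisfies |x - 4| = 4/45 < delta but |f(x) - f(4)| = 5 * 4/45 = 4/9, which is not < 4/9; so no larger delta works.
Hence the largest such delta is 4/45.

4/45


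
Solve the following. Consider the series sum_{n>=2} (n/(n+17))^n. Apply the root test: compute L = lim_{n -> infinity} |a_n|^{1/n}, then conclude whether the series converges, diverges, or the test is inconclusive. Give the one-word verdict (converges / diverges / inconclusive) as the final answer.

Let a_n denote the general term. Form |a_n|^(1/n) and simplify:
|a_n|^(1/n) = n/(n + 17)
Take the limit as n -> infinity: L = 1.
Since L = 1, the root test is inconclusive. (In fact a_n = (n/(n+17))^n -> e^(-17) != 0, so the nth-term test shows divergence; but the root test itself gives no conclusion.)

inconclusive


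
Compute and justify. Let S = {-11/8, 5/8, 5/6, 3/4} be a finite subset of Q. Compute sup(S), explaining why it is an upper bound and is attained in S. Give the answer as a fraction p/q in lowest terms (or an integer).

S is finite, so sup(S) = max(S).
Sorted decreasing:
5/6, 3/4, 5/8, -11/8
The extremum is 5/6.
For every x in S, x <= 5/6. And 5/6 is in S, so it is attained.
Therefore sup(S) = 5/6.

5/6


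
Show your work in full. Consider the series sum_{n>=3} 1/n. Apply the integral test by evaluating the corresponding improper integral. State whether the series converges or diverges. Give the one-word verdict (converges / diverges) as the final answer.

Let f(x) = 1/x. Then f is positive, continuous, and decreasing on [3, infinity), so the integral test applies.
Compute the improper integral int_{3}^infinity f(x) dx:
  antiderivative F(x) = log(x).
  As x -> infinity, log(x) -> infinity.
  So int = infinity - log(3) = infinity. By the integral test, the series diverges.

diverges


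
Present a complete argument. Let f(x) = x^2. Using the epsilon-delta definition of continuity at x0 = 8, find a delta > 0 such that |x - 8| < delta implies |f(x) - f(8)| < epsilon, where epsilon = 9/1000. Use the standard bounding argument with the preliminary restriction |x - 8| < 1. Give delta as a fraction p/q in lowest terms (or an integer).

Factor: |x^2 - (8)^2| = |x - 8| * |x + 8|.
Impose |x - 8| < 1 first. Then |x + 8| = |(x - 8) + 2*(8)| <= |x - 8| + 2*|8| < 1 + 16 = 17.
So |x^2 - (8)^2| < delta * 17.
We need delta * 17 <= 9/1000, i.e. delta <= 9/1000/17 = 9/17000.
Since 9/17000 < 1, this is tighter than 1; take delta = 9/17000.
So delta = 9/17000 works.

9/17000


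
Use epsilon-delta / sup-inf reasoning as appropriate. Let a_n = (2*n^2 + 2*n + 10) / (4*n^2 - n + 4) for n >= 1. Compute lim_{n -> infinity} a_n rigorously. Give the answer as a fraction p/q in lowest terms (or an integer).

Divide numerator and denominator by n^2, the highest power:
numerator / n^2 = 2 + 2/n + 10/n^2
denominator / n^2 = 4 - 1/n + 4/n^2
As n -> infinity, all terms of the form c/n^k (k >= 1) tend to 0.
So numerator / n^2 -> 2 and denominator / n^2 -> 4.
Therefore lim a_n = 1/2.

1/2


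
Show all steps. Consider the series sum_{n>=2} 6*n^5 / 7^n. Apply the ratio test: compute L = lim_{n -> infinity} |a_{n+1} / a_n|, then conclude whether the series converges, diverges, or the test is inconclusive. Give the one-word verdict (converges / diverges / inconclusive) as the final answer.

Let a_n denote the general term. Form the ratio a_{n+1}/a_n and simplify:
a_{n+1}/a_n = (n + 1)^5/(7*n^5)
Take the limit as n -> infinity: L = 1/7.
Since L = 1/7 < 1, the ratio test implies the series converges.

converges


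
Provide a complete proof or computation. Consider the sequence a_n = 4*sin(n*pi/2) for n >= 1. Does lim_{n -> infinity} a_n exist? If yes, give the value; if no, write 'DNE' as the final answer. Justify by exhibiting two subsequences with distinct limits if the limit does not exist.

Examine the behaviour of a_n along subsequences.
a_{4k+1} = 4*sin(pi/2 + 2k*pi) = 4 -> 4. a_{4k+3} = 4*sin(3pi/2 + 2k*pi) = -4 -> -4.
Since these two subsequential limits are 4 and -4, distinct, the full sequence cannot converge (a convergent sequence has all subsequences tending to the same limit). So lim a_n does not exist.

DNE


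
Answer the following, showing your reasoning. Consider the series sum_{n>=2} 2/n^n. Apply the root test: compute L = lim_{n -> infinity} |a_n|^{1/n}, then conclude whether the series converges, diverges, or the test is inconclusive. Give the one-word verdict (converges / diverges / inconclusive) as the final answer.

Let a_n denote the general term. Form |a_n|^(1/n) and simplify:
|a_n|^(1/n) = 2^(1/n)/n
Take the limit as n -> infinity: L = 0.
Since L = 0 < 1, the root test implies convergence.

converges


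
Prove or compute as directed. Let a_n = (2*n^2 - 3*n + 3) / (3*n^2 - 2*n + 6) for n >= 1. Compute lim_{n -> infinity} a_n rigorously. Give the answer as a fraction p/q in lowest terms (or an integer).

Divide numerator and denominator by n^2, the highest power:
numerator / n^2 = 2 - 3/n + 3/n^2
denominator / n^2 = 3 - 2/n + 6/n^2
As n -> infinity, all terms of the form c/n^k (k >= 1) tend to 0.
So numerator / n^2 -> 2 and denominator / n^2 -> 3.
Therefore lim a_n = 2/3.

2/3


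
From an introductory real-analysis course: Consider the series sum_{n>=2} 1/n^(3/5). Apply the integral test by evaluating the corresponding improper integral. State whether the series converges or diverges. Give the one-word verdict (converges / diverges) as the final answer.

Let f(x) = x^(-3/5). Then f is positive, continuous, and decreasing on [2, infinity), so the integral test applies.
Compute the improper integral int_{2}^infinity f(x) dx:
  antiderivative F(x) = 5*x^(2/5)/2.
  As x -> infinity, F(x) -> infinity (since p = 3/5 < 1).
  So the integral diverges. By the integral test, the series diverges.

diverges


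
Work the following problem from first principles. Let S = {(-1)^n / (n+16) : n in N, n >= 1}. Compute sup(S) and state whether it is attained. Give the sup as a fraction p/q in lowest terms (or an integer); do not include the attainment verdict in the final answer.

Analysis:
- Values: -1/17, 1/18, -1/19, 1/20, -1/21, ...
- Positive terms (even n): 1/(2+16), 1/(4+16), ... decreasing -> max = 1/18 (n=2).
- Negative terms (odd n): -1/(1+16), -1/(3+16), ... increasing -> min = -1/17 (n=1).
- So sup = 1/18 (attained at n=2); inf = -1/17 (attained at n=1).
Conclusion: sup(S) = 1/18, attained in S.

1/18


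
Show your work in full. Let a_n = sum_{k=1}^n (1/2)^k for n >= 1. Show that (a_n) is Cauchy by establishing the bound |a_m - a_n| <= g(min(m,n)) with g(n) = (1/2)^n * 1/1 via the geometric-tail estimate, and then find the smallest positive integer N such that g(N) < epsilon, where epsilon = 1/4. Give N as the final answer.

For m > n >= 1: |a_m - a_n| = sum_{k=n+1}^m (1/2)^k < sum_{k=n+1}^infinity (1/2)^k = (1/2)^(n+1) / (1 - 1/2) = (1/2)^n * (1/2) * (2/1) = (1/2)^n * 1/1.
So g(n) = (1/2)^n / 1. Since g(n) -> 0, (a_n) is Cauchy.
Now solve g(N) < 1/4: (1/2)^N / 1 < 1/4 <=> 2^N > 1 / (1 * 1/4) = 4.
Check powers of 2: 2^2 = 4 <= 4, 2^3 = 8 > 4.
So the smallest such N is 3. Check: g(3) = 1/(1 * 8) = 1/8 < 1/4.

3


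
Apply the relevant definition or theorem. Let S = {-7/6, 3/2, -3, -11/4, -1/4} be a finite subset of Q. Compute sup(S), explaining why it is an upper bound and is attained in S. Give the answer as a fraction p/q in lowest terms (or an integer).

S is finite, so sup(S) = max(S).
Sorted decreasing:
3/2, -1/4, -7/6, -11/4, -3
The extremum is 3/2.
For every x in S, x <= 3/2. And 3/2 is in S, so it is attained.
Therefore sup(S) = 3/2.

3/2


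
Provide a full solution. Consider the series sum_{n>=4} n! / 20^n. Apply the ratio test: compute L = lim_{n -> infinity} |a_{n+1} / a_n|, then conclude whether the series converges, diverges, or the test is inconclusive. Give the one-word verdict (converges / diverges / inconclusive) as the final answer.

Let a_n denote the general term. Form the ratio a_{n+1}/a_n and simplify:
a_{n+1}/a_n = n/20 + 1/20
Take the limit as n -> infinity: L = infinity.
Since L = infinity > 1 (or L = infinity), the ratio test implies the series diverges.

diverges


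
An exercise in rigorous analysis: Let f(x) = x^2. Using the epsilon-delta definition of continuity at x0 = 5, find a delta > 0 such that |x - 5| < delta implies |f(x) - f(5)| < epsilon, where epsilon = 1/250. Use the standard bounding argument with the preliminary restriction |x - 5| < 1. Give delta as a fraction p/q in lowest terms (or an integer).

Factor: |x^2 - (5)^2| = |x - 5| * |x + 5|.
Impose |x - 5| < 1 first. Then |x + 5| = |(x - 5) + 2*(5)| <= |x - 5| + 2*|5| < 1 + 10 = 11.
So |x^2 - (5)^2| < delta * 11.
We need delta * 11 <= 1/250, i.e. delta <= 1/250/11 = 1/2750.
Since 1/2750 < 1, this is tighter than 1; take delta = 1/2750.
So delta = 1/2750 works.

1/2750


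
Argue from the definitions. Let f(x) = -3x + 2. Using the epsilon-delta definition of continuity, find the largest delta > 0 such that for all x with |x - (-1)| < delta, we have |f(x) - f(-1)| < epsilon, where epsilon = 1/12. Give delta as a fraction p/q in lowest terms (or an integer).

We compute f(-1) = -3*(-1) + 2 = 5.
|f(x) - f(-1)| = |-3x + 2 - (5)| = |-3(x - (-1))| = 3|x - (-1)|.
We need 3|x - (-1)| < 1/12, i.e. |x - (-1)| < 1/12 / 3 = 1/36.
So any delta <= 1/36 works. Conversely, if delta > 1/36, then x = -1 + 1/36 satisfies |x - (-1)| = 1/36 < delta but |f(x) - f(-1)| = 3 * 1/36 = 1/12, which is not < 1/12; so no larger delta works.
Hence the largest such delta is 1/36.

1/36


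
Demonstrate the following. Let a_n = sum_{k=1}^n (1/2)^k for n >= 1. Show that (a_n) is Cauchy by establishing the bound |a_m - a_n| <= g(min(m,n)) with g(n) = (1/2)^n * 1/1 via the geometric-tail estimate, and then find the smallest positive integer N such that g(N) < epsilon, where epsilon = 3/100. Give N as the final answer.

For m > n >= 1: |a_m - a_n| = sum_{k=n+1}^m (1/2)^k < sum_{k=n+1}^infinity (1/2)^k = (1/2)^(n+1) / (1 - 1/2) = (1/2)^n * (1/2) * (2/1) = (1/2)^n * 1/1.
So g(n) = (1/2)^n / 1. Since g(n) -> 0, (a_n) is Cauchy.
Now solve g(N) < 3/100: (1/2)^N / 1 < 3/100 <=> 2^N > 1 / (1 * 3/100) = 100/3.
Check powers of 2: 2^5 = 32 <= 100/3, 2^6 = 64 > 100/3.
So the smallest such N is 6. Check: g(6) = 1/(1 * 64) = 1/64 < 3/100.

6


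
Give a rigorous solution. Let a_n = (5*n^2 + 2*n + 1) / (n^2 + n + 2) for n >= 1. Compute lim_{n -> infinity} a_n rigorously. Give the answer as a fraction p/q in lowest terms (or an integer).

Divide numerator and denominator by n^2, the highest power:
numerator / n^2 = 5 + 2/n + n^(-2)
denominator / n^2 = 1 + 1/n + 2/n^2
As n -> infinity, all terms of the form c/n^k (k >= 1) tend to 0.
So numerator / n^2 -> 5 and denominator / n^2 -> 1.
Therefore lim a_n = 5.

5


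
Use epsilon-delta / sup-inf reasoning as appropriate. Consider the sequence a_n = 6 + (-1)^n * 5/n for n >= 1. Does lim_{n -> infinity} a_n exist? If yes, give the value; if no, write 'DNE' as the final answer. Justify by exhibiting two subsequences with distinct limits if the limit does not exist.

Examine the behaviour of a_n along subsequences.
Even-n subsequence a_{2k} = 6 + 5/(2k) -> 6. Odd-n subsequence a_{2k+1} = 6 - 5/(2k+1) -> 6. Both tend to 6, which suggests the limit is 6; verify directly.
|a_n - 6| = |(-1)^n * 5/n| = 5/n for every n >= 1.
Given epsilon > 0, choose a positive integer N > 5/epsilon. Then for all n >= N, |a_n - 6| = 5/n <= 5/N < epsilon.
So by the definition of the limit, lim a_n exists and equals 6.

6


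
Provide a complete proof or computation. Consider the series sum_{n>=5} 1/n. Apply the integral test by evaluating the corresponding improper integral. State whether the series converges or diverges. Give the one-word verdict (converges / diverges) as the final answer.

Let f(x) = 1/x. Then f is positive, continuous, and decreasing on [5, infinity), so the integral test applies.
Compute the improper integral int_{5}^infinity f(x) dx:
  antiderivative F(x) = log(x).
  As x -> infinity, log(x) -> infinity.
  So int = infinity - log(5) = infinity. By the integral test, the series diverges.

diverges


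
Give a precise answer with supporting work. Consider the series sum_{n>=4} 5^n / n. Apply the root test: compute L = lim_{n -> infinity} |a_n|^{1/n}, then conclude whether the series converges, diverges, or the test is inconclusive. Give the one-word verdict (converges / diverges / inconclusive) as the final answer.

Let a_n denote the general term. Form |a_n|^(1/n) and simplify:
|a_n|^(1/n) = 5/n^(1/n)
Take the limit as n -> infinity: L = 5.
Since L = 5 > 1, the root test implies divergence.

diverges


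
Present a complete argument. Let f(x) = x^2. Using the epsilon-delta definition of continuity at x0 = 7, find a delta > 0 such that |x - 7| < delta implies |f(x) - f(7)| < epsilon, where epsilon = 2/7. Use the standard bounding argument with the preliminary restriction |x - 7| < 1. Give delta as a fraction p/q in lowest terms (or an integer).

Factor: |x^2 - (7)^2| = |x - 7| * |x + 7|.
Impose |x - 7| < 1 first. Then |x + 7| = |(x - 7) + 2*(7)| <= |x - 7| + 2*|7| < 1 + 14 = 15.
So |x^2 - (7)^2| < delta * 15.
We need delta * 15 <= 2/7, i.e. delta <= 2/7/15 = 2/105.
Since 2/105 < 1, this is tighter than 1; take delta = 2/105.
So delta = 2/105 works.

2/105


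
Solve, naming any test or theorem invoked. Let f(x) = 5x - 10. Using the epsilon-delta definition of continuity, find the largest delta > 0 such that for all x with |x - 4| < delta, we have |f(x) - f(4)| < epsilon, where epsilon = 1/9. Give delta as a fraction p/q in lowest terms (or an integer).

We compute f(4) = 5*(4) - 10 = 10.
|f(x) - f(4)| = |5x - 10 - (10)| = |5(x - 4)| = 5|x - 4|.
We need 5|x - 4| < 1/9, i.e. |x - 4| < 1/9 / 5 = 1/45.
So any delta <= 1/45 works. Conversely, if delta > 1/45, then x = 4 + 1/45 satisfies |x - 4| = 1/45 < delta but |f(x) - f(4)| = 5 * 1/45 = 1/9, which is not < 1/9; so no larger delta works.
Hence the largest such delta is 1/45.

1/45


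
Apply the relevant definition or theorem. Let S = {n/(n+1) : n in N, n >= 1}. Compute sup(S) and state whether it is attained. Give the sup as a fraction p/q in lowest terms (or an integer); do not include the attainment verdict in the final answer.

Analysis:
- Values: 1/2, 2/3, 3/4, 4/5, ... strictly increasing.
- Minimum is 1/2 (n=1); inf = 1/2 (attained).
- n/(n+1) = 1 - 1/(n+1) -> 1 from below as n -> infinity, and never equals 1.
- So sup = 1 (not attained).
Conclusion: sup(S) = 1, not attained in S.

1


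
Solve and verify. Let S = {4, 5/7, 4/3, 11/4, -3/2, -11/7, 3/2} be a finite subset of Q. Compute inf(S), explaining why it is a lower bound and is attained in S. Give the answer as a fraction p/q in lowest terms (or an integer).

S is finite, so inf(S) = min(S).
Sorted increasing:
-11/7, -3/2, 5/7, 4/3, 3/2, 11/4, 4
The extremum is -11/7.
For every x in S, x >= -11/7. And -11/7 is in S, so it is attained.
Therefore inf(S) = -11/7.

-11/7


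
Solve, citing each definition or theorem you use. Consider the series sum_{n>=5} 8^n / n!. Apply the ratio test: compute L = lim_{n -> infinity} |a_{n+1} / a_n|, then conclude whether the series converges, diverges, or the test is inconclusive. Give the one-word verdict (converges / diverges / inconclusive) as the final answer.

Let a_n denote the general term. Form the ratio a_{n+1}/a_n and simplify:
a_{n+1}/a_n = 8/(n + 1)
Take the limit as n -> infinity: L = 0.
Since L = 0 < 1, the ratio test implies the series converges.

converges


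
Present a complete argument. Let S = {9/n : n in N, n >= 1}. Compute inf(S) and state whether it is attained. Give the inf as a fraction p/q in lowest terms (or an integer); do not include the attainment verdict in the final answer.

Analysis:
- Values: 9, 9/2, 3, 9/4, ... strictly decreasing.
- The maximum is 9 (n=1); sup = 9 (attained).
- The set is bounded below by 0; 9/n -> 0 so 0 is the greatest lower bound.
- 0 is not in the set, so inf = 0 is not attained.
Conclusion: inf(S) = 0, not attained in S.

0


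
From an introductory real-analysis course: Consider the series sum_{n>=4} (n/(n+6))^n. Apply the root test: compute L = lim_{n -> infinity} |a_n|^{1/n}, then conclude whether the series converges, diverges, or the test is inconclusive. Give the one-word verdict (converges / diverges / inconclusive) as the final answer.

Let a_n denote the general term. Form |a_n|^(1/n) and simplify:
|a_n|^(1/n) = n/(n + 6)
Take the limit as n -> infinity: L = 1.
Since L = 1, the root test is inconclusive. (In fact a_n = (n/(n+6))^n -> e^(-6) != 0, so the nth-term test shows divergence; but the root test itself gives no conclusion.)

inconclusive


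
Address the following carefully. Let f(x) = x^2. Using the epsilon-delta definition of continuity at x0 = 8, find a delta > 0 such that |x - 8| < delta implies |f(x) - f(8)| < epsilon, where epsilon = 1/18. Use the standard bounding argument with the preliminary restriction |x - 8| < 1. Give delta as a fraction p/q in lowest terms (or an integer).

Factor: |x^2 - (8)^2| = |x - 8| * |x + 8|.
Impose |x - 8| < 1 first. Then |x + 8| = |(x - 8) + 2*(8)| <= |x - 8| + 2*|8| < 1 + 16 = 17.
So |x^2 - (8)^2| < delta * 17.
We need delta * 17 <= 1/18, i.e. delta <= 1/18/17 = 1/306.
Since 1/306 < 1, this is tighter than 1; take delta = 1/306.
So delta = 1/306 works.

1/306


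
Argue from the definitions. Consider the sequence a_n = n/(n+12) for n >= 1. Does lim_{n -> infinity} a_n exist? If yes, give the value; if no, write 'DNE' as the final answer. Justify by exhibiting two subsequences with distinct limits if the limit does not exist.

Examine the behaviour of a_n along subsequences.
Even-n subsequence a_{2k} = (2k)/(2k+12) -> 1. Odd-n subsequence a_{2k+1} = (2k+1)/(2k+13) -> 1. Both tend to 1, which suggests the limit is 1; verify directly.
|a_n - 1| = |n - (n+12)| / (n+12) = 12/(n+12) < 12/n for every n >= 1.
Given epsilon > 0, choose a positive integer N > 12/epsilon. Then for all n >= N, |a_n - 1| < 12/n <= 12/N < epsilon.
So by the definition of the limit, lim a_n exists and equals 1.

1


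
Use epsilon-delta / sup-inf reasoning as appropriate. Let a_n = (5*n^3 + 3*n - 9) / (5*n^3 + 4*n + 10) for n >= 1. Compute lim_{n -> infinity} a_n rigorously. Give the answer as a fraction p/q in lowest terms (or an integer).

Divide numerator and denominator by n^3, the highest power:
numerator / n^3 = 5 + 3/n^2 - 9/n^3
denominator / n^3 = 5 + 4/n^2 + 10/n^3
As n -> infinity, all terms of the form c/n^k (k >= 1) tend to 0.
So numerator / n^3 -> 5 and denominator / n^3 -> 5.
Therefore lim a_n = 1.

1


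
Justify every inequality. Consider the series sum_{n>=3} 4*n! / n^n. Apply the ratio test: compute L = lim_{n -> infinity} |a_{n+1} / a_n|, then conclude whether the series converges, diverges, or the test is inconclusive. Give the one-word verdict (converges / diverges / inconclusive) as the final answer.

Let a_n denote the general term. Form the ratio a_{n+1}/a_n and simplify:
a_{n+1}/a_n = (n/(n + 1))^n
Take the limit as n -> infinity: L = exp(-1).
Since L = exp(-1) < 1, the ratio test implies the series converges.

converges


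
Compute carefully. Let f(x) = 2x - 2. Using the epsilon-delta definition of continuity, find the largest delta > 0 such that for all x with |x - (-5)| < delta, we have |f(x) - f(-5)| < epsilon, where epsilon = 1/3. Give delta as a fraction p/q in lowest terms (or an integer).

We compute f(-5) = 2*(-5) - 2 = -12.
|f(x) - f(-5)| = |2x - 2 - (-12)| = |2(x - (-5))| = 2|x - (-5)|.
We need 2|x - (-5)| < 1/3, i.e. |x - (-5)| < 1/3 / 2 = 1/6.
So any delta <= 1/6 works. Conversely, if delta > 1/6, then x = -5 + 1/6 satisfies |x - (-5)| = 1/6 < delta but |f(x) - f(-5)| = 2 * 1/6 = 1/3, which is not < 1/3; so no larger delta works.
Hence the largest such delta is 1/6.

1/6


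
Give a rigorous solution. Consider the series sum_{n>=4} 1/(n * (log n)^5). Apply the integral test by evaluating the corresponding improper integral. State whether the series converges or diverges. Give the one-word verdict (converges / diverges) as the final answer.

Let f(x) = 1/(x*log(x)^5). Then f is positive, continuous, and decreasing on [4, infinity), so the integral test applies.
Compute the improper integral int_{4}^infinity f(x) dx:
  antiderivative F(x) = -1/(4*log(x)^4).
  F(x) -> 0 as x -> infinity.  int = 0 - F(4) = 1/(4*log(4)^4) < infinity. By the integral test, the series converges.

converges


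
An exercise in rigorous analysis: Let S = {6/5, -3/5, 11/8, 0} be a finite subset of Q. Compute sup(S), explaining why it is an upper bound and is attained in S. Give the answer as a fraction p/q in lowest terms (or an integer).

S is finite, so sup(S) = max(S).
Sorted decreasing:
11/8, 6/5, 0, -3/5
The extremum is 11/8.
For every x in S, x <= 11/8. And 11/8 is in S, so it is attained.
Therefore sup(S) = 11/8.

11/8


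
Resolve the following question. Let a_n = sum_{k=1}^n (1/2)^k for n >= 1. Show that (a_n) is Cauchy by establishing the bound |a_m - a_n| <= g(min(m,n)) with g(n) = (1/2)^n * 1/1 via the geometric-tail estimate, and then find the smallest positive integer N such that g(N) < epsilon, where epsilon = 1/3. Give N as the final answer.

For m > n >= 1: |a_m - a_n| = sum_{k=n+1}^m (1/2)^k < sum_{k=n+1}^infinity (1/2)^k = (1/2)^(n+1) / (1 - 1/2) = (1/2)^n * (1/2) * (2/1) = (1/2)^n * 1/1.
So g(n) = (1/2)^n / 1. Since g(n) -> 0, (a_n) is Cauchy.
Now solve g(N) < 1/3: (1/2)^N / 1 < 1/3 <=> 2^N > 1 / (1 * 1/3) = 3.
Check powers of 2: 2^1 = 2 <= 3, 2^2 = 4 > 3.
So the smallest such N is 2. Check: g(2) = 1/(1 * 4) = 1/4 < 1/3.

2


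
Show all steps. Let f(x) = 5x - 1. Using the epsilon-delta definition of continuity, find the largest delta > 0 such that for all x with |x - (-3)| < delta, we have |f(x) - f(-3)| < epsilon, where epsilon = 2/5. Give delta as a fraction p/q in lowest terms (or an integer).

We compute f(-3) = 5*(-3) - 1 = -16.
|f(x) - f(-3)| = |5x - 1 - (-16)| = |5(x - (-3))| = 5|x - (-3)|.
We need 5|x - (-3)| < 2/5, i.e. |x - (-3)| < 2/5 / 5 = 2/25.
So any delta <= 2/25 works. Conversely, if delta > 2/25, then x = -3 + 2/25 satisfies |x - (-3)| = 2/25 < delta but |f(x) - f(-3)| = 5 * 2/25 = 2/5, which is not < 2/5; so no larger delta works.
Hence the largest such delta is 2/25.

2/25


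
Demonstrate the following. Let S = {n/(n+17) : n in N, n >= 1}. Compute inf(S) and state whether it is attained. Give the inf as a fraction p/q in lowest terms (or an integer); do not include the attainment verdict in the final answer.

Analysis:
- Values: 1/18, 2/19, 3/20, 4/21, ... strictly increasing.
- Minimum is 1/18 (n=1); inf = 1/18 (attained).
- n/(n+17) = 1 - 17/(n+17) -> 1 from below as n -> infinity, and never equals 1.
- So sup = 1 (not attained).
Conclusion: inf(S) = 1/18, attained in S.

1/18


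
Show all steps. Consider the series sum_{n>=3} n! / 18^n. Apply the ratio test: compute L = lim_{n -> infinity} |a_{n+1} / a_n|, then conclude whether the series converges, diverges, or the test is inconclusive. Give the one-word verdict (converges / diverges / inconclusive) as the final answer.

Let a_n denote the general term. Form the ratio a_{n+1}/a_n and simplify:
a_{n+1}/a_n = n/18 + 1/18
Take the limit as n -> infinity: L = infinity.
Since L = infinity > 1 (or L = infinity), the ratio test implies the series diverges.

diverges


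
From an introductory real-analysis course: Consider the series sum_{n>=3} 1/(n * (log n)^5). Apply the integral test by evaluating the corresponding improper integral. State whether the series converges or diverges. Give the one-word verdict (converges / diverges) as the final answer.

Let f(x) = 1/(x*log(x)^5). Then f is positive, continuous, and decreasing on [3, infinity), so the integral test applies.
Compute the improper integral int_{3}^infinity f(x) dx:
  antiderivative F(x) = -1/(4*log(x)^4).
  F(x) -> 0 as x -> infinity.  int = 0 - F(3) = 1/(4*log(3)^4) < infinity. By the integral test, the series converges.

converges


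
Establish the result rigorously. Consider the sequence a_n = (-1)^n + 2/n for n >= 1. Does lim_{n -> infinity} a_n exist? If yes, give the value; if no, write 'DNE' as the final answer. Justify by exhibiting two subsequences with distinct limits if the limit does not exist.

Examine the behaviour of a_n along subsequences.
a_{2k} = 1 + 2/(2k) -> 1. a_{2k+1} = -1 + 2/(2k+1) -> -1.
Since these two subsequential limits are 1 and -1, distinct, the full sequence cannot converge (a convergent sequence has all subsequences tending to the same limit). So lim a_n does not exist.

DNE


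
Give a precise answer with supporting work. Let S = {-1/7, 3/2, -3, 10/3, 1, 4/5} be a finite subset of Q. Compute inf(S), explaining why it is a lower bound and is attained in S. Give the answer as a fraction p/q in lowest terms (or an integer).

S is finite, so inf(S) = min(S).
Sorted increasing:
-3, -1/7, 4/5, 1, 3/2, 10/3
The extremum is -3.
For every x in S, x >= -3. And -3 is in S, so it is attained.
Therefore inf(S) = -3.

-3


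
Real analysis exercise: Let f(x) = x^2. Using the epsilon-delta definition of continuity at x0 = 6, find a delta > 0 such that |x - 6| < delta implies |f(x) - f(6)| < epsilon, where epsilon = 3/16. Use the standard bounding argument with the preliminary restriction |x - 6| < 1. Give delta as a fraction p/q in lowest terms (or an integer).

Factor: |x^2 - (6)^2| = |x - 6| * |x + 6|.
Impose |x - 6| < 1 first. Then |x + 6| = |(x - 6) + 2*(6)| <= |x - 6| + 2*|6| < 1 + 12 = 13.
So |x^2 - (6)^2| < delta * 13.
We need delta * 13 <= 3/16, i.e. delta <= 3/16/13 = 3/208.
Since 3/208 < 1, this is tighter than 1; take delta = 3/208.
So delta = 3/208 works.

3/208


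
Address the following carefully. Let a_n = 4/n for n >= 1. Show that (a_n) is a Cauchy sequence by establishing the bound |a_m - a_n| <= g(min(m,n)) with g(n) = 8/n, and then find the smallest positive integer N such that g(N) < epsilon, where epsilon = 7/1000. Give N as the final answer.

For any m, n >= 1, by the triangle inequality:
|a_m - a_n| = |4/m - 4/n| <= 4*1/m + 4*1/n <= 8/min(m,n).
So g(n) = 8/n bounds the Cauchy difference. Since g(n) -> 0, (a_n) is Cauchy.
Now solve g(N) < 7/1000: 8/N < 7/1000 <=> N > 8 / (7/1000) = 8000/7.
The smallest integer strictly greater than 8000/7 is N = 1143.
Check: g(1143) = 8/1143 = 8/1143 < 7/1000; g(1142) = 4/571 >= 7/1000. So N = 1143.

1143


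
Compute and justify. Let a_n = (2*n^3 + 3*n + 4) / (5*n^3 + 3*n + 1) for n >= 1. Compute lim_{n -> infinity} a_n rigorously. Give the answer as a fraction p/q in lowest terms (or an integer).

Divide numerator and denominator by n^3, the highest power:
numerator / n^3 = 2 + 3/n^2 + 4/n^3
denominator / n^3 = 5 + 3/n^2 + n^(-3)
As n -> infinity, all terms of the form c/n^k (k >= 1) tend to 0.
So numerator / n^3 -> 2 and denominator / n^3 -> 5.
Therefore lim a_n = 2/5.

2/5


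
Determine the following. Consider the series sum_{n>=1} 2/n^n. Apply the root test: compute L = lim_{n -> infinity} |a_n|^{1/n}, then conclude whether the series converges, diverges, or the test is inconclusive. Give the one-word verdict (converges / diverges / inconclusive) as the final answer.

Let a_n denote the general term. Form |a_n|^(1/n) and simplify:
|a_n|^(1/n) = 2^(1/n)/n
Take the limit as n -> infinity: L = 0.
Since L = 0 < 1, the root test implies convergence.

converges


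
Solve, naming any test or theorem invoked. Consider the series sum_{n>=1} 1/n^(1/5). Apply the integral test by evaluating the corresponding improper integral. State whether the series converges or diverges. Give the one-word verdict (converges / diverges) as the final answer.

Let f(x) = x^(-1/5). Then f is positive, continuous, and decreasing on [1, infinity), so the integral test applies.
Compute the improper integral int_{1}^infinity f(x) dx:
  antiderivative F(x) = 5*x^(4/5)/4.
  As x -> infinity, F(x) -> infinity (since p = 1/5 < 1).
  So the integral diverges. By the integral test, the series diverges.

diverges


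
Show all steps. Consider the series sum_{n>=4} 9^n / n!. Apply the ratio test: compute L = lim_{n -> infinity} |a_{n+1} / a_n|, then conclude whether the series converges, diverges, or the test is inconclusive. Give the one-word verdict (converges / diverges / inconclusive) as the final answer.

Let a_n denote the general term. Form the ratio a_{n+1}/a_n and simplify:
a_{n+1}/a_n = 9/(n + 1)
Take the limit as n -> infinity: L = 0.
Since L = 0 < 1, the ratio test implies the series converges.

converges


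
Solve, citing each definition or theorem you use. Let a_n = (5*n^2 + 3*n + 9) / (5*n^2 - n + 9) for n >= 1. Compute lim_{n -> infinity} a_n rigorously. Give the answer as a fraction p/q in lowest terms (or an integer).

Divide numerator and denominator by n^2, the highest power:
numerator / n^2 = 5 + 3/n + 9/n^2
denominator / n^2 = 5 - 1/n + 9/n^2
As n -> infinity, all terms of the form c/n^k (k >= 1) tend to 0.
So numerator / n^2 -> 5 and denominator / n^2 -> 5.
Therefore lim a_n = 1.

1


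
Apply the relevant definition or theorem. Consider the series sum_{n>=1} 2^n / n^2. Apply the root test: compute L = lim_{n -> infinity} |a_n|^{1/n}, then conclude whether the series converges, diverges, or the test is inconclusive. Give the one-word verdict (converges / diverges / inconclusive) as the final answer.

Let a_n denote the general term. Form |a_n|^(1/n) and simplify:
|a_n|^(1/n) = 2/n^(2/n)
Take the limit as n -> infinity: L = 2.
Since L = 2 > 1, the root test implies divergence.

diverges


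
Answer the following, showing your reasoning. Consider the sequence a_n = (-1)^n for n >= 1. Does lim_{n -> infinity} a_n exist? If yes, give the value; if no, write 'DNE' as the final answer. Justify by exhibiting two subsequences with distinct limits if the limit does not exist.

Examine the behaviour of a_n along subsequences.
Even-n subsequence a_{2k} = 1 -> 1. Odd-n subsequence a_{2k+1} = -1 -> -1.
Since these two subsequential limits are 1 and -1, distinct, the full sequence cannot converge (a convergent sequence has all subsequences tending to the same limit). So lim a_n does not exist.

DNE


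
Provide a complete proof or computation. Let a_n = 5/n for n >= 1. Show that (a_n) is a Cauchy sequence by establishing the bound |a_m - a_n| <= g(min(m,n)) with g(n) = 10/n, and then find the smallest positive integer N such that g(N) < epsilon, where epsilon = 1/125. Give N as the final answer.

For any m, n >= 1, by the triangle inequality:
|a_m - a_n| = |5/m - 5/n| <= 5*1/m + 5*1/n <= 10/min(m,n).
So g(n) = 10/n bounds the Cauchy difference. Since g(n) -> 0, (a_n) is Cauchy.
Now solve g(N) < 1/125: 10/N < 1/125 <=> N > 10 / (1/125) = 1250.
The smallest integer strictly greater than 1250 is N = 1251.
Check: g(1251) = 10/1251 = 10/1251 < 1/125; g(1250) = 1/125 >= 1/125. So N = 1251.

1251


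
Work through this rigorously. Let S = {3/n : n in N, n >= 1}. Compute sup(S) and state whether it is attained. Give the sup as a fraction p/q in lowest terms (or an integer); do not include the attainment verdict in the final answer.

Analysis:
- Values: 3, 3/2, 1, 3/4, ... strictly decreasing.
- The maximum is 3 (n=1); sup = 3 (attained).
- The set is bounded below by 0; 3/n -> 0 so 0 is the greatest lower bound.
- 0 is not in the set, so inf = 0 is not attained.
Conclusion: sup(S) = 3, attained in S.

3


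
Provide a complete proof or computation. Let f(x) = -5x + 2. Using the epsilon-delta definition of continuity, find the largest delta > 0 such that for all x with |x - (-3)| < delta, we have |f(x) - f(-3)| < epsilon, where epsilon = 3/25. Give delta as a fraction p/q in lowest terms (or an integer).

We compute f(-3) = -5*(-3) + 2 = 17.
|f(x) - f(-3)| = |-5x + 2 - (17)| = |-5(x - (-3))| = 5|x - (-3)|.
We need 5|x - (-3)| < 3/25, i.e. |x - (-3)| < 3/25 / 5 = 3/125.
So any delta <= 3/125 works. Conversely, if delta > 3/125, then x = -3 + 3/125 satisfies |x - (-3)| = 3/125 < delta but |f(x) - f(-3)| = 5 * 3/125 = 3/25, which is not < 3/25; so no larger delta works.
Hence the largest such delta is 3/125.

3/125
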